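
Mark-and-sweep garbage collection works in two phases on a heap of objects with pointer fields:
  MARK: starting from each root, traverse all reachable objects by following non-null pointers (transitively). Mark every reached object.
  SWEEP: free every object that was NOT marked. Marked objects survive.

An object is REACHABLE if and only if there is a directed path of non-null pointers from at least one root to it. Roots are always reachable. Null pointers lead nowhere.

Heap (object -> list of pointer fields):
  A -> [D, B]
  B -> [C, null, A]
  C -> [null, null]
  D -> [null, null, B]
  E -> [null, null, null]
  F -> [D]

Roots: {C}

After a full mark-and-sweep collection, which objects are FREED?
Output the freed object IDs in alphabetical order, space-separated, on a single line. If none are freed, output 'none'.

Answer: A B D E F

Derivation:
Roots: C
Mark C: refs=null null, marked=C
Unmarked (collected): A B D E F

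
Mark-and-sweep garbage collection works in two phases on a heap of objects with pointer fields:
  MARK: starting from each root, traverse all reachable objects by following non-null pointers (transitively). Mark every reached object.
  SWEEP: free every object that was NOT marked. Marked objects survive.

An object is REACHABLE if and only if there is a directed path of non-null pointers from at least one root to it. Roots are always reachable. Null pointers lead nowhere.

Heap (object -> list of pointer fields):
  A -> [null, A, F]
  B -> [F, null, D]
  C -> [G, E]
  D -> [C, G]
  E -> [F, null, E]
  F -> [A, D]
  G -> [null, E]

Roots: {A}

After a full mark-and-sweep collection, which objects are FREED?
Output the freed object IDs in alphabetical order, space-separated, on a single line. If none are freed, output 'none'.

Roots: A
Mark A: refs=null A F, marked=A
Mark F: refs=A D, marked=A F
Mark D: refs=C G, marked=A D F
Mark C: refs=G E, marked=A C D F
Mark G: refs=null E, marked=A C D F G
Mark E: refs=F null E, marked=A C D E F G
Unmarked (collected): B

Answer: B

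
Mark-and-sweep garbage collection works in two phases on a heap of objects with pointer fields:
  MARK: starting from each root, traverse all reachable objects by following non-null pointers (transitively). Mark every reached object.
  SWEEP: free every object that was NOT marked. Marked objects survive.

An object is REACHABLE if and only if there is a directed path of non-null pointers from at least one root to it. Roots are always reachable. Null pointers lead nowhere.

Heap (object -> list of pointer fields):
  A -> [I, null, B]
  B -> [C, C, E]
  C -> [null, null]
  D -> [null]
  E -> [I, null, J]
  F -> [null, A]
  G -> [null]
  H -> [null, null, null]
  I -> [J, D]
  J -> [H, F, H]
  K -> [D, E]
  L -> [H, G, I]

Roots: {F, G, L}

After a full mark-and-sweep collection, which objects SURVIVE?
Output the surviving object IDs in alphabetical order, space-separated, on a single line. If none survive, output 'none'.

Roots: F G L
Mark F: refs=null A, marked=F
Mark G: refs=null, marked=F G
Mark L: refs=H G I, marked=F G L
Mark A: refs=I null B, marked=A F G L
Mark H: refs=null null null, marked=A F G H L
Mark I: refs=J D, marked=A F G H I L
Mark B: refs=C C E, marked=A B F G H I L
Mark J: refs=H F H, marked=A B F G H I J L
Mark D: refs=null, marked=A B D F G H I J L
Mark C: refs=null null, marked=A B C D F G H I J L
Mark E: refs=I null J, marked=A B C D E F G H I J L
Unmarked (collected): K

Answer: A B C D E F G H I J L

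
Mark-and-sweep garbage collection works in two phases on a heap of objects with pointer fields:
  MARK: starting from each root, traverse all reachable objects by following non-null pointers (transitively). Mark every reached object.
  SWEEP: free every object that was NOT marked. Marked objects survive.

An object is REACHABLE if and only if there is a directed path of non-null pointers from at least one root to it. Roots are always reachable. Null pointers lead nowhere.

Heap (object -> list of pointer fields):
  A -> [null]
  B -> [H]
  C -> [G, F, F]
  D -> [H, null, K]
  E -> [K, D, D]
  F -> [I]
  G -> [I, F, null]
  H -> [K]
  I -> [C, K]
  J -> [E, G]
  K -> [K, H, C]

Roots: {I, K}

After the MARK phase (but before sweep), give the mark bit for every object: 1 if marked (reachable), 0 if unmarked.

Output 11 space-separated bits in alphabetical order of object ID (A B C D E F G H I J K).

Roots: I K
Mark I: refs=C K, marked=I
Mark K: refs=K H C, marked=I K
Mark C: refs=G F F, marked=C I K
Mark H: refs=K, marked=C H I K
Mark G: refs=I F null, marked=C G H I K
Mark F: refs=I, marked=C F G H I K
Unmarked (collected): A B D E J

Answer: 0 0 1 0 0 1 1 1 1 0 1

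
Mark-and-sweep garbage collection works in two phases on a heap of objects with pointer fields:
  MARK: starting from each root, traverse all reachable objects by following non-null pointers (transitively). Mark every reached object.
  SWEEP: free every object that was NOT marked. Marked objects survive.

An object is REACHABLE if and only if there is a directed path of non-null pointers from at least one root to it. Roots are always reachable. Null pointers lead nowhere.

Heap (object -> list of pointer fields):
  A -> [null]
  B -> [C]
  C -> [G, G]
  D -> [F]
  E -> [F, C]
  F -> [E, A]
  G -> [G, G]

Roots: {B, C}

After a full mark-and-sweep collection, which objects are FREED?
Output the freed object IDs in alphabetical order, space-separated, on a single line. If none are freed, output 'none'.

Roots: B C
Mark B: refs=C, marked=B
Mark C: refs=G G, marked=B C
Mark G: refs=G G, marked=B C G
Unmarked (collected): A D E F

Answer: A D E F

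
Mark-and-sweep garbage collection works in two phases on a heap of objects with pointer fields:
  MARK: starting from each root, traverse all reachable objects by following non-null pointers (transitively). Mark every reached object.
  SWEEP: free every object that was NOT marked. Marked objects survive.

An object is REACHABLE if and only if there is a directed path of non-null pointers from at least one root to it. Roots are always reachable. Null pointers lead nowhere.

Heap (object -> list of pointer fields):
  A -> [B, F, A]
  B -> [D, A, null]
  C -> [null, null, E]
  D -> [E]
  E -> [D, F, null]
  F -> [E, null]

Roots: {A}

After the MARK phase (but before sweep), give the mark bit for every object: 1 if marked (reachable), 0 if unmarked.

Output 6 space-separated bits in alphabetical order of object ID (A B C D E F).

Roots: A
Mark A: refs=B F A, marked=A
Mark B: refs=D A null, marked=A B
Mark F: refs=E null, marked=A B F
Mark D: refs=E, marked=A B D F
Mark E: refs=D F null, marked=A B D E F
Unmarked (collected): C

Answer: 1 1 0 1 1 1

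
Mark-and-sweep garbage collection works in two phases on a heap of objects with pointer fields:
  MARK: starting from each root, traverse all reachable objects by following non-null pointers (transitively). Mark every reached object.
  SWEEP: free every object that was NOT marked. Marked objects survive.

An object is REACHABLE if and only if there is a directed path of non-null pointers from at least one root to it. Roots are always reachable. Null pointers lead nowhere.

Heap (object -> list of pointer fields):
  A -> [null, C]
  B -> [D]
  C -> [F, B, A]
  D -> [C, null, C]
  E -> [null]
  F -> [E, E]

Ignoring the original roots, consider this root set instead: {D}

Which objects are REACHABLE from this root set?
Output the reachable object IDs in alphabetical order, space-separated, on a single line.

Answer: A B C D E F

Derivation:
Roots: D
Mark D: refs=C null C, marked=D
Mark C: refs=F B A, marked=C D
Mark F: refs=E E, marked=C D F
Mark B: refs=D, marked=B C D F
Mark A: refs=null C, marked=A B C D F
Mark E: refs=null, marked=A B C D E F
Unmarked (collected): (none)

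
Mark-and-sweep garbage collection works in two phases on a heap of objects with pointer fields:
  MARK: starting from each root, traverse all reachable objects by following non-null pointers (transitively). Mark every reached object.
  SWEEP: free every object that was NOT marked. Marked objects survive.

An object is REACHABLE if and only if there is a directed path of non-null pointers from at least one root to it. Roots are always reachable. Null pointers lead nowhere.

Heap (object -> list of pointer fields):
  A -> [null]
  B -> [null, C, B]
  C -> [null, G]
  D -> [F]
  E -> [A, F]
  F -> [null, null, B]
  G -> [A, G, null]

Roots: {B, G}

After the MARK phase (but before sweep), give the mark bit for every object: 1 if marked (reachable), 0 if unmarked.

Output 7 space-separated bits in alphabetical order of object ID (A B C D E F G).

Answer: 1 1 1 0 0 0 1

Derivation:
Roots: B G
Mark B: refs=null C B, marked=B
Mark G: refs=A G null, marked=B G
Mark C: refs=null G, marked=B C G
Mark A: refs=null, marked=A B C G
Unmarked (collected): D E F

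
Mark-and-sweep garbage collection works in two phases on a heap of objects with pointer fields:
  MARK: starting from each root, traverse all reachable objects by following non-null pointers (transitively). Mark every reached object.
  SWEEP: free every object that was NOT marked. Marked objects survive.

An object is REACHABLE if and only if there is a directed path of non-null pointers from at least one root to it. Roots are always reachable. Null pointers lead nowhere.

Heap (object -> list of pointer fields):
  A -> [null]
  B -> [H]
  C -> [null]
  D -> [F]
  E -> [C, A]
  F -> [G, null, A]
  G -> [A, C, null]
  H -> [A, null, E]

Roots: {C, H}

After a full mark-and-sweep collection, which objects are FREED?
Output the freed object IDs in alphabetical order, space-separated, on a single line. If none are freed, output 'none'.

Answer: B D F G

Derivation:
Roots: C H
Mark C: refs=null, marked=C
Mark H: refs=A null E, marked=C H
Mark A: refs=null, marked=A C H
Mark E: refs=C A, marked=A C E H
Unmarked (collected): B D F G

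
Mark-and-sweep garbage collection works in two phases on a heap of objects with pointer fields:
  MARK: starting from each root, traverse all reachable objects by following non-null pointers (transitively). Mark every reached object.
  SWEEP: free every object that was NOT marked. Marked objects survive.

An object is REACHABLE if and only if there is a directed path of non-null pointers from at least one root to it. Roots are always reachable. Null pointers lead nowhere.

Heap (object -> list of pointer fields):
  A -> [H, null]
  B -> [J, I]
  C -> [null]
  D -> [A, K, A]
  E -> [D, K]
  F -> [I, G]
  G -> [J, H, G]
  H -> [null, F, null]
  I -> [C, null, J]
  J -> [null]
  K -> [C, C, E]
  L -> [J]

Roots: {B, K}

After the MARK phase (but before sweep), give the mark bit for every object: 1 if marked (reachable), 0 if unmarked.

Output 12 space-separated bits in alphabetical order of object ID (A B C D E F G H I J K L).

Answer: 1 1 1 1 1 1 1 1 1 1 1 0

Derivation:
Roots: B K
Mark B: refs=J I, marked=B
Mark K: refs=C C E, marked=B K
Mark J: refs=null, marked=B J K
Mark I: refs=C null J, marked=B I J K
Mark C: refs=null, marked=B C I J K
Mark E: refs=D K, marked=B C E I J K
Mark D: refs=A K A, marked=B C D E I J K
Mark A: refs=H null, marked=A B C D E I J K
Mark H: refs=null F null, marked=A B C D E H I J K
Mark F: refs=I G, marked=A B C D E F H I J K
Mark G: refs=J H G, marked=A B C D E F G H I J K
Unmarked (collected): L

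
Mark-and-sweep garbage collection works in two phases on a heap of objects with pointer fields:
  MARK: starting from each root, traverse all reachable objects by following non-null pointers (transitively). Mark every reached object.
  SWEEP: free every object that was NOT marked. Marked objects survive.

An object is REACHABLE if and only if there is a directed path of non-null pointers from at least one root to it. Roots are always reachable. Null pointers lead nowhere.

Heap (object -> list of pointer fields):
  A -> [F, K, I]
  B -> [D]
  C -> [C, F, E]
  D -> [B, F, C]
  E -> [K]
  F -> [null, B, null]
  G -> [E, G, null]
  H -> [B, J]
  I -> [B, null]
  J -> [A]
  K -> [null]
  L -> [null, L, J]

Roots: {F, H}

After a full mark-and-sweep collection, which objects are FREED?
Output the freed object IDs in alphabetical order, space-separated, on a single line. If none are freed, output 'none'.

Roots: F H
Mark F: refs=null B null, marked=F
Mark H: refs=B J, marked=F H
Mark B: refs=D, marked=B F H
Mark J: refs=A, marked=B F H J
Mark D: refs=B F C, marked=B D F H J
Mark A: refs=F K I, marked=A B D F H J
Mark C: refs=C F E, marked=A B C D F H J
Mark K: refs=null, marked=A B C D F H J K
Mark I: refs=B null, marked=A B C D F H I J K
Mark E: refs=K, marked=A B C D E F H I J K
Unmarked (collected): G L

Answer: G L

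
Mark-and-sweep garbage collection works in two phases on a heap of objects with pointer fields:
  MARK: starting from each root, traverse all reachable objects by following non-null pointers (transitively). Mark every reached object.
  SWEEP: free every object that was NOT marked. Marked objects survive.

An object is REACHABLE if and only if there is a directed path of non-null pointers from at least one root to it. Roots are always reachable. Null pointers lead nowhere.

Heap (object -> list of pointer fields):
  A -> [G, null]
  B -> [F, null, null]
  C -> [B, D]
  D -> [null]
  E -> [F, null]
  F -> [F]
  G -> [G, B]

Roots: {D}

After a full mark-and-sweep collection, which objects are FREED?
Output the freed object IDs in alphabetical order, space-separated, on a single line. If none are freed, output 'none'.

Roots: D
Mark D: refs=null, marked=D
Unmarked (collected): A B C E F G

Answer: A B C E F G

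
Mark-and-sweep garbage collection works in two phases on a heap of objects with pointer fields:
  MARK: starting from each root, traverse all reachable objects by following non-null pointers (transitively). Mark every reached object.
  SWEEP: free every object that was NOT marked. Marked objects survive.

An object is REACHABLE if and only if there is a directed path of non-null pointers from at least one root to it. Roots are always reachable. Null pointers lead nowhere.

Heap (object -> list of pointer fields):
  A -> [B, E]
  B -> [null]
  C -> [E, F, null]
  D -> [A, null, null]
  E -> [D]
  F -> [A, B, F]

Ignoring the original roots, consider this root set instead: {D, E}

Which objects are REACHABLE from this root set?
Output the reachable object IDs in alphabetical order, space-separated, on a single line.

Answer: A B D E

Derivation:
Roots: D E
Mark D: refs=A null null, marked=D
Mark E: refs=D, marked=D E
Mark A: refs=B E, marked=A D E
Mark B: refs=null, marked=A B D E
Unmarked (collected): C F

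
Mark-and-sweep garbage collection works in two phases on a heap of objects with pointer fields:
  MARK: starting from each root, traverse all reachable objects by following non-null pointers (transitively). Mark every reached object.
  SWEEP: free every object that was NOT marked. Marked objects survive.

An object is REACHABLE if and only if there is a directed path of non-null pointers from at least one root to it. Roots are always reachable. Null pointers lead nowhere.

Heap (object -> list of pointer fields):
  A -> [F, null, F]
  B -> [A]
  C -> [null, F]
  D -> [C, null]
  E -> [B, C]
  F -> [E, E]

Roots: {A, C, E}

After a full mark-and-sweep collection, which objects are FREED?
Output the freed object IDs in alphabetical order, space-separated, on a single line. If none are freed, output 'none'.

Roots: A C E
Mark A: refs=F null F, marked=A
Mark C: refs=null F, marked=A C
Mark E: refs=B C, marked=A C E
Mark F: refs=E E, marked=A C E F
Mark B: refs=A, marked=A B C E F
Unmarked (collected): D

Answer: D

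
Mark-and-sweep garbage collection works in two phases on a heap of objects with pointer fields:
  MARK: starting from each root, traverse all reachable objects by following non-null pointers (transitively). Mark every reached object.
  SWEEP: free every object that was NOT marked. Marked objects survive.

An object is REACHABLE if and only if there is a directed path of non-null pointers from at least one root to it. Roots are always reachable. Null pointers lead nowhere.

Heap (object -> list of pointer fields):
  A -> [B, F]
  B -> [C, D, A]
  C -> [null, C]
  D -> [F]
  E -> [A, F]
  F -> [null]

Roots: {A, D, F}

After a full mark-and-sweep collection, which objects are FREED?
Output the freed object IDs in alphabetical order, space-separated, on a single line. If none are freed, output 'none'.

Roots: A D F
Mark A: refs=B F, marked=A
Mark D: refs=F, marked=A D
Mark F: refs=null, marked=A D F
Mark B: refs=C D A, marked=A B D F
Mark C: refs=null C, marked=A B C D F
Unmarked (collected): E

Answer: E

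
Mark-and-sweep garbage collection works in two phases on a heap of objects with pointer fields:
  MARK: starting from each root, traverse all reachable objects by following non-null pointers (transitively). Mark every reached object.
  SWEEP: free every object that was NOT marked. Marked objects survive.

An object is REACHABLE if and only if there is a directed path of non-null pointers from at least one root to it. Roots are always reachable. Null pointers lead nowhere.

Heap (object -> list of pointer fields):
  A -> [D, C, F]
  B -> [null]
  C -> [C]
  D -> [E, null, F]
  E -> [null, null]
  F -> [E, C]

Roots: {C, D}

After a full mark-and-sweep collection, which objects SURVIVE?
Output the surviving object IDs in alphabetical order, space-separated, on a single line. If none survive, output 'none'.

Roots: C D
Mark C: refs=C, marked=C
Mark D: refs=E null F, marked=C D
Mark E: refs=null null, marked=C D E
Mark F: refs=E C, marked=C D E F
Unmarked (collected): A B

Answer: C D E F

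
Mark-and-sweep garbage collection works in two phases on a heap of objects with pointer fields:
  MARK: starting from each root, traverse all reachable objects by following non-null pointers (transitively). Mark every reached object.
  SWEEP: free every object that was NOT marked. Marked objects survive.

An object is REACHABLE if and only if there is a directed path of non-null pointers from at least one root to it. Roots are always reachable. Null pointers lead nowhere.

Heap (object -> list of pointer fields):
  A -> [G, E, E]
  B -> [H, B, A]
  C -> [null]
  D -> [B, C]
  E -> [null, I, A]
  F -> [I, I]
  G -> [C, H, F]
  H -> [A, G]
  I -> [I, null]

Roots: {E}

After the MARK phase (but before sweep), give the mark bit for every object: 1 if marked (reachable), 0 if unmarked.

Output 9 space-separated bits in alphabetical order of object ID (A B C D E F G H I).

Answer: 1 0 1 0 1 1 1 1 1

Derivation:
Roots: E
Mark E: refs=null I A, marked=E
Mark I: refs=I null, marked=E I
Mark A: refs=G E E, marked=A E I
Mark G: refs=C H F, marked=A E G I
Mark C: refs=null, marked=A C E G I
Mark H: refs=A G, marked=A C E G H I
Mark F: refs=I I, marked=A C E F G H I
Unmarked (collected): B D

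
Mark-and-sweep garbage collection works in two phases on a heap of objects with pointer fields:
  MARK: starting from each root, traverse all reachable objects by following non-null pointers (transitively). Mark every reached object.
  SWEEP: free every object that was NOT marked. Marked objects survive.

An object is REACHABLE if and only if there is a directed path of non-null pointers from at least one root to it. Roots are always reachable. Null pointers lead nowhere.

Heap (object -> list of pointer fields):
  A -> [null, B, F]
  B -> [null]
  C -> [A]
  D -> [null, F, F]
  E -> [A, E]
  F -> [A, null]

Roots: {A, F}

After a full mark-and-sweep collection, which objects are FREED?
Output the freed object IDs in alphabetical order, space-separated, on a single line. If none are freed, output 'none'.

Roots: A F
Mark A: refs=null B F, marked=A
Mark F: refs=A null, marked=A F
Mark B: refs=null, marked=A B F
Unmarked (collected): C D E

Answer: C D E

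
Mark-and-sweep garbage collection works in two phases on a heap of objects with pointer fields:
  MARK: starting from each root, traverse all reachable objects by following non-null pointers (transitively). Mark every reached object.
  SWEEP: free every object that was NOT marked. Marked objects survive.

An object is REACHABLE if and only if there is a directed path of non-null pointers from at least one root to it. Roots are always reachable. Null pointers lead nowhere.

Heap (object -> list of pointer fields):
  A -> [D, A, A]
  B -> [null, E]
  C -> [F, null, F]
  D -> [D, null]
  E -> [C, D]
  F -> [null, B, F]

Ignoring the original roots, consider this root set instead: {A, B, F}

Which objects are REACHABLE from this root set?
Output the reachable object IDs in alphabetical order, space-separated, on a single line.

Answer: A B C D E F

Derivation:
Roots: A B F
Mark A: refs=D A A, marked=A
Mark B: refs=null E, marked=A B
Mark F: refs=null B F, marked=A B F
Mark D: refs=D null, marked=A B D F
Mark E: refs=C D, marked=A B D E F
Mark C: refs=F null F, marked=A B C D E F
Unmarked (collected): (none)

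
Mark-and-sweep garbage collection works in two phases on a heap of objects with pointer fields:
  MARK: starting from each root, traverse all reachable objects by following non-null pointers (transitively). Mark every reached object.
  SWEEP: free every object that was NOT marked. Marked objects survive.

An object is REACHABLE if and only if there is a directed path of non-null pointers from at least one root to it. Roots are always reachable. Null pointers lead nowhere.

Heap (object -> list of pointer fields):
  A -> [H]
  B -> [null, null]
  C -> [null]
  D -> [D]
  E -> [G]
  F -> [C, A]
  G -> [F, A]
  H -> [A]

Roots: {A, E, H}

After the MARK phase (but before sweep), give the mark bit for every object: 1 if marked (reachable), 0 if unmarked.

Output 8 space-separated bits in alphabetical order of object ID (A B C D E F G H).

Answer: 1 0 1 0 1 1 1 1

Derivation:
Roots: A E H
Mark A: refs=H, marked=A
Mark E: refs=G, marked=A E
Mark H: refs=A, marked=A E H
Mark G: refs=F A, marked=A E G H
Mark F: refs=C A, marked=A E F G H
Mark C: refs=null, marked=A C E F G H
Unmarked (collected): B D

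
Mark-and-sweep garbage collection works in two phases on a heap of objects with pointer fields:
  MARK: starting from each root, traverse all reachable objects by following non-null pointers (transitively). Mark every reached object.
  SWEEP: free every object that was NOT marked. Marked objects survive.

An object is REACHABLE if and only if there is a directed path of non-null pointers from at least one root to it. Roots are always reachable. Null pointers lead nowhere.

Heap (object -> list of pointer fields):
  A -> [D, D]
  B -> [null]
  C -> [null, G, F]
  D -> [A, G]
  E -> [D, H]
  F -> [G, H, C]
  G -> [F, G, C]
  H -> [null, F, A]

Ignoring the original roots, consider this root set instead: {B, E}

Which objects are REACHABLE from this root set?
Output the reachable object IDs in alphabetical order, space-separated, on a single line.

Answer: A B C D E F G H

Derivation:
Roots: B E
Mark B: refs=null, marked=B
Mark E: refs=D H, marked=B E
Mark D: refs=A G, marked=B D E
Mark H: refs=null F A, marked=B D E H
Mark A: refs=D D, marked=A B D E H
Mark G: refs=F G C, marked=A B D E G H
Mark F: refs=G H C, marked=A B D E F G H
Mark C: refs=null G F, marked=A B C D E F G H
Unmarked (collected): (none)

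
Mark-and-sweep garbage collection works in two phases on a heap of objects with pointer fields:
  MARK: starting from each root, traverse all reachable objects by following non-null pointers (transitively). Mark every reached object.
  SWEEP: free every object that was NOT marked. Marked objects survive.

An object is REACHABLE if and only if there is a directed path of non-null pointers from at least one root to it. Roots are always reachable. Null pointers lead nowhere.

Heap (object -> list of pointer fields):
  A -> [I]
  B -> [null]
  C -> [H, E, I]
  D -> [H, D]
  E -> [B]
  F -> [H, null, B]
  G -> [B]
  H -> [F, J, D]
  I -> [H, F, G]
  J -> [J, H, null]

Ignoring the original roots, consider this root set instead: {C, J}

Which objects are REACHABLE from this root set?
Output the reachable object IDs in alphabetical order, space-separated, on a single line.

Roots: C J
Mark C: refs=H E I, marked=C
Mark J: refs=J H null, marked=C J
Mark H: refs=F J D, marked=C H J
Mark E: refs=B, marked=C E H J
Mark I: refs=H F G, marked=C E H I J
Mark F: refs=H null B, marked=C E F H I J
Mark D: refs=H D, marked=C D E F H I J
Mark B: refs=null, marked=B C D E F H I J
Mark G: refs=B, marked=B C D E F G H I J
Unmarked (collected): A

Answer: B C D E F G H I J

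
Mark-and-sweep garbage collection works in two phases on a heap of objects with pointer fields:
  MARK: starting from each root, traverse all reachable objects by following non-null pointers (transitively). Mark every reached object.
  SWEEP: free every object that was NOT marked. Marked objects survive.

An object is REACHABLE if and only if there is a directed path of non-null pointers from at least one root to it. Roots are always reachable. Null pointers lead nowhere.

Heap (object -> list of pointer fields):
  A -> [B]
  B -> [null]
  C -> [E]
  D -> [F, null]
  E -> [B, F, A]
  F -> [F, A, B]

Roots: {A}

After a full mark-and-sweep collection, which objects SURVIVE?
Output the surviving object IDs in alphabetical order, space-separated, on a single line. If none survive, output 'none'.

Answer: A B

Derivation:
Roots: A
Mark A: refs=B, marked=A
Mark B: refs=null, marked=A B
Unmarked (collected): C D E F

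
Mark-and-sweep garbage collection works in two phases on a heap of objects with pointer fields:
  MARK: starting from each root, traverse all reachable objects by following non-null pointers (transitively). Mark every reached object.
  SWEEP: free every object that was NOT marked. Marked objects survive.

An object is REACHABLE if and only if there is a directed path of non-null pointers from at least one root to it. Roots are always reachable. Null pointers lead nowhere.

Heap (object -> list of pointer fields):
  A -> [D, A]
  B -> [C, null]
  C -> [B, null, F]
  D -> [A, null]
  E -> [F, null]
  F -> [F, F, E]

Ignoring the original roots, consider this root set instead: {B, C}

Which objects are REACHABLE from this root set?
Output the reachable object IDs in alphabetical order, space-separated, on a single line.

Roots: B C
Mark B: refs=C null, marked=B
Mark C: refs=B null F, marked=B C
Mark F: refs=F F E, marked=B C F
Mark E: refs=F null, marked=B C E F
Unmarked (collected): A D

Answer: B C E F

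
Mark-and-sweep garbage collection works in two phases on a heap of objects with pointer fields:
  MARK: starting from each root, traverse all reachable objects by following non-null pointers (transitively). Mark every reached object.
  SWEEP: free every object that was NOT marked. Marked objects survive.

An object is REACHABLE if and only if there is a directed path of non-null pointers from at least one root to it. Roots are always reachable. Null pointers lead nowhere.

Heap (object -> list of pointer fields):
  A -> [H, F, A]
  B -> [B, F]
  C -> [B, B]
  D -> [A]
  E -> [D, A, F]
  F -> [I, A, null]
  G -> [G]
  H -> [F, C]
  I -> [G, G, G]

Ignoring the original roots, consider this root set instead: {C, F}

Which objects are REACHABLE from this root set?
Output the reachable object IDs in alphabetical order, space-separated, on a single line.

Roots: C F
Mark C: refs=B B, marked=C
Mark F: refs=I A null, marked=C F
Mark B: refs=B F, marked=B C F
Mark I: refs=G G G, marked=B C F I
Mark A: refs=H F A, marked=A B C F I
Mark G: refs=G, marked=A B C F G I
Mark H: refs=F C, marked=A B C F G H I
Unmarked (collected): D E

Answer: A B C F G H I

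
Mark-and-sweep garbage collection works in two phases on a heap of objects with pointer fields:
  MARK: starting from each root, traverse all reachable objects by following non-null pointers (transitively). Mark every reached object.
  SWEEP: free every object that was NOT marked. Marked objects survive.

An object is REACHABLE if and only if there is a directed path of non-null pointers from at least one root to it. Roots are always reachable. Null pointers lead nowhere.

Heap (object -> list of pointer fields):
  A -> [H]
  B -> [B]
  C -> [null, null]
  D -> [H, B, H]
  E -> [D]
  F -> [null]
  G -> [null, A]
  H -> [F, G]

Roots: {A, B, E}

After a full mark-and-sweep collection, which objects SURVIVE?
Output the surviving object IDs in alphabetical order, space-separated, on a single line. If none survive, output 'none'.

Answer: A B D E F G H

Derivation:
Roots: A B E
Mark A: refs=H, marked=A
Mark B: refs=B, marked=A B
Mark E: refs=D, marked=A B E
Mark H: refs=F G, marked=A B E H
Mark D: refs=H B H, marked=A B D E H
Mark F: refs=null, marked=A B D E F H
Mark G: refs=null A, marked=A B D E F G H
Unmarked (collected): C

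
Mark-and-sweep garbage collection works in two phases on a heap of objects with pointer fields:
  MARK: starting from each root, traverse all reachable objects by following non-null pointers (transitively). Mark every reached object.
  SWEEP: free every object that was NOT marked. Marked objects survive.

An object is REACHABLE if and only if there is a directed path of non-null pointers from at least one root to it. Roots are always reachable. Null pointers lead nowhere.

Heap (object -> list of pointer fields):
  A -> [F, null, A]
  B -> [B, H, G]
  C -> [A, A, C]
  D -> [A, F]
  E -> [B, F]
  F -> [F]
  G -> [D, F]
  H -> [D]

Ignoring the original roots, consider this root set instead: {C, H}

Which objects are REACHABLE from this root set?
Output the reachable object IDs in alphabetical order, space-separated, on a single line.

Answer: A C D F H

Derivation:
Roots: C H
Mark C: refs=A A C, marked=C
Mark H: refs=D, marked=C H
Mark A: refs=F null A, marked=A C H
Mark D: refs=A F, marked=A C D H
Mark F: refs=F, marked=A C D F H
Unmarked (collected): B E G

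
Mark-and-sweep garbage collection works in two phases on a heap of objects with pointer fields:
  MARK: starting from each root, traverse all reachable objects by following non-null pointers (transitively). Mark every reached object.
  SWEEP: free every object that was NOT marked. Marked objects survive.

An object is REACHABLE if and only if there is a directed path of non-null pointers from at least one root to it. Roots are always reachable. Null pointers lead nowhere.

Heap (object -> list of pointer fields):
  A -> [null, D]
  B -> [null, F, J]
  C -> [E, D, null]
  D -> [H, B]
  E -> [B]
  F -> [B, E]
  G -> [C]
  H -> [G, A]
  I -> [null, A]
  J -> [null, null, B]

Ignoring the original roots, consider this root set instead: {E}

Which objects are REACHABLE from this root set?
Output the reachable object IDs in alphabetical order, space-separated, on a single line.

Roots: E
Mark E: refs=B, marked=E
Mark B: refs=null F J, marked=B E
Mark F: refs=B E, marked=B E F
Mark J: refs=null null B, marked=B E F J
Unmarked (collected): A C D G H I

Answer: B E F J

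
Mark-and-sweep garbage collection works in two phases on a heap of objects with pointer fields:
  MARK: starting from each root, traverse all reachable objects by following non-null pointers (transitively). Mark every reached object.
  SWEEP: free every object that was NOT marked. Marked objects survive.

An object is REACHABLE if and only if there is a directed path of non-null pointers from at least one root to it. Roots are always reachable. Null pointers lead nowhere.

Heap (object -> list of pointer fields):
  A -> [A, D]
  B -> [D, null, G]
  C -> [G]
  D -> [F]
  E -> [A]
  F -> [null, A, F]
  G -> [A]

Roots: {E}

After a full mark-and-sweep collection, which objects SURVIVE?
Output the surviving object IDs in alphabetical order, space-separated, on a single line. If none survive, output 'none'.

Roots: E
Mark E: refs=A, marked=E
Mark A: refs=A D, marked=A E
Mark D: refs=F, marked=A D E
Mark F: refs=null A F, marked=A D E F
Unmarked (collected): B C G

Answer: A D E F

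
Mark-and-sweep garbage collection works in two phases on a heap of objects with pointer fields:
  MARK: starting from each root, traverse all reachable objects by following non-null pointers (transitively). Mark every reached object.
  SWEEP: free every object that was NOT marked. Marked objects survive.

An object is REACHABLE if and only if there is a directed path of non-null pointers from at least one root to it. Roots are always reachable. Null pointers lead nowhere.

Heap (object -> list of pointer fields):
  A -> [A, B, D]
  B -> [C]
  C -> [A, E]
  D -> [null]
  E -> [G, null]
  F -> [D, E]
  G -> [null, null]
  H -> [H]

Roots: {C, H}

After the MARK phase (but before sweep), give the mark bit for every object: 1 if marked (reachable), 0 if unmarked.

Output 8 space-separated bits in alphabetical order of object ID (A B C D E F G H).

Roots: C H
Mark C: refs=A E, marked=C
Mark H: refs=H, marked=C H
Mark A: refs=A B D, marked=A C H
Mark E: refs=G null, marked=A C E H
Mark B: refs=C, marked=A B C E H
Mark D: refs=null, marked=A B C D E H
Mark G: refs=null null, marked=A B C D E G H
Unmarked (collected): F

Answer: 1 1 1 1 1 0 1 1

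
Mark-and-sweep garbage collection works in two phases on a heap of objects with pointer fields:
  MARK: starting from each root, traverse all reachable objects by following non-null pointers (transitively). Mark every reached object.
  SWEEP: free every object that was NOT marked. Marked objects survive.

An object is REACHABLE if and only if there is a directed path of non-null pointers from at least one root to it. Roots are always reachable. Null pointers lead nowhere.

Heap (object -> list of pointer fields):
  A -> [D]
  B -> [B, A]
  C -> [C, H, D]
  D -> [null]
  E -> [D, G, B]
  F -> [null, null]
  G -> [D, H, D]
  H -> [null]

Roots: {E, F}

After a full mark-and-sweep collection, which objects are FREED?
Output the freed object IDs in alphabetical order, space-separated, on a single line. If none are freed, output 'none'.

Roots: E F
Mark E: refs=D G B, marked=E
Mark F: refs=null null, marked=E F
Mark D: refs=null, marked=D E F
Mark G: refs=D H D, marked=D E F G
Mark B: refs=B A, marked=B D E F G
Mark H: refs=null, marked=B D E F G H
Mark A: refs=D, marked=A B D E F G H
Unmarked (collected): C

Answer: C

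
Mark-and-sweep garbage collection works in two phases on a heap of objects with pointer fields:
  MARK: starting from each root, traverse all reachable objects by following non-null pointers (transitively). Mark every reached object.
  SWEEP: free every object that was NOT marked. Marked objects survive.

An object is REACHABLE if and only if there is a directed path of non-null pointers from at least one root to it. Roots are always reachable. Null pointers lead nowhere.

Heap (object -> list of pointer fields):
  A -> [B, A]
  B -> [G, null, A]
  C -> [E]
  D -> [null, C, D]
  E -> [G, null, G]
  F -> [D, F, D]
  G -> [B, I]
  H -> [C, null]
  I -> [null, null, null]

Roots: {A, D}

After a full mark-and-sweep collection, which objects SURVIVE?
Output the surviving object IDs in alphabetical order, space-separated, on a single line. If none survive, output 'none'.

Roots: A D
Mark A: refs=B A, marked=A
Mark D: refs=null C D, marked=A D
Mark B: refs=G null A, marked=A B D
Mark C: refs=E, marked=A B C D
Mark G: refs=B I, marked=A B C D G
Mark E: refs=G null G, marked=A B C D E G
Mark I: refs=null null null, marked=A B C D E G I
Unmarked (collected): F H

Answer: A B C D E G I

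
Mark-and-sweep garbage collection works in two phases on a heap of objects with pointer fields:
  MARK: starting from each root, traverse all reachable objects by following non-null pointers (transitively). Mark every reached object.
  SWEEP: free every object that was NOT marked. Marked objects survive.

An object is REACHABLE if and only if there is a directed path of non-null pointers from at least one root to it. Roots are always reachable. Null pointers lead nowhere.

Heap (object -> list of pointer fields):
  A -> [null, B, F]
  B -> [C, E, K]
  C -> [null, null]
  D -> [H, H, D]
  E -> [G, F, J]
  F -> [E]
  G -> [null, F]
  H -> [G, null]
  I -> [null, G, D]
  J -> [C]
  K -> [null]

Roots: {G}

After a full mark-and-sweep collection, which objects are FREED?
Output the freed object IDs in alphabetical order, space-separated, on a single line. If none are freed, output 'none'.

Roots: G
Mark G: refs=null F, marked=G
Mark F: refs=E, marked=F G
Mark E: refs=G F J, marked=E F G
Mark J: refs=C, marked=E F G J
Mark C: refs=null null, marked=C E F G J
Unmarked (collected): A B D H I K

Answer: A B D H I K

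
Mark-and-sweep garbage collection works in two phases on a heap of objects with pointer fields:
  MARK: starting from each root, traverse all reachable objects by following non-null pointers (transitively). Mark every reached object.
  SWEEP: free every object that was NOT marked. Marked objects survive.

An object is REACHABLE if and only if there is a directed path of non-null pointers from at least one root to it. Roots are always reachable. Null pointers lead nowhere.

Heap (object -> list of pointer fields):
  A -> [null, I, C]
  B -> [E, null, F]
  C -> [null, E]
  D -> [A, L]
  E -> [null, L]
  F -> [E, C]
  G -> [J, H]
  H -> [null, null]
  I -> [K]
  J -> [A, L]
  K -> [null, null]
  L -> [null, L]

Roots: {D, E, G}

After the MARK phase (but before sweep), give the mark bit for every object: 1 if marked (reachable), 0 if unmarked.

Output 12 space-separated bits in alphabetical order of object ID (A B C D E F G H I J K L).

Roots: D E G
Mark D: refs=A L, marked=D
Mark E: refs=null L, marked=D E
Mark G: refs=J H, marked=D E G
Mark A: refs=null I C, marked=A D E G
Mark L: refs=null L, marked=A D E G L
Mark J: refs=A L, marked=A D E G J L
Mark H: refs=null null, marked=A D E G H J L
Mark I: refs=K, marked=A D E G H I J L
Mark C: refs=null E, marked=A C D E G H I J L
Mark K: refs=null null, marked=A C D E G H I J K L
Unmarked (collected): B F

Answer: 1 0 1 1 1 0 1 1 1 1 1 1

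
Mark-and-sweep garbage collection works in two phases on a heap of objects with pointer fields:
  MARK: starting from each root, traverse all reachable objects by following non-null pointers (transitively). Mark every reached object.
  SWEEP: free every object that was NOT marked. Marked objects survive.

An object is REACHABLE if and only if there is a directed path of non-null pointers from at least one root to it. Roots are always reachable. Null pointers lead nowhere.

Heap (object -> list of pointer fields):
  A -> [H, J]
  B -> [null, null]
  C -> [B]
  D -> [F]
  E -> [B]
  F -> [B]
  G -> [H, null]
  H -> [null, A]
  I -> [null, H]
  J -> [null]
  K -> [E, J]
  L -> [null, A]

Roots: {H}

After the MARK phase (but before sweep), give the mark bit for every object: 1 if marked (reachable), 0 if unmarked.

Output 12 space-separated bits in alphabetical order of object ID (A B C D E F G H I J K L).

Roots: H
Mark H: refs=null A, marked=H
Mark A: refs=H J, marked=A H
Mark J: refs=null, marked=A H J
Unmarked (collected): B C D E F G I K L

Answer: 1 0 0 0 0 0 0 1 0 1 0 0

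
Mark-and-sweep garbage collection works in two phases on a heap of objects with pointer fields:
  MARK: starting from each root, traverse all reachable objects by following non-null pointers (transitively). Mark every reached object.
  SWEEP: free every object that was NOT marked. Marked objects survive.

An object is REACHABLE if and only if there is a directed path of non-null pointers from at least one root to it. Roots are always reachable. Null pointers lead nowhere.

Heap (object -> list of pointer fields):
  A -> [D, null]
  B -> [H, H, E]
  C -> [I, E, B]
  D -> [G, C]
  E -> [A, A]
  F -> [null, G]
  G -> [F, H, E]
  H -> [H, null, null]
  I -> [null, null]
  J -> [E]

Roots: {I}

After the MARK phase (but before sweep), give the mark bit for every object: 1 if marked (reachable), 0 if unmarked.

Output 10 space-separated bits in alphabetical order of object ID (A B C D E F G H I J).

Roots: I
Mark I: refs=null null, marked=I
Unmarked (collected): A B C D E F G H J

Answer: 0 0 0 0 0 0 0 0 1 0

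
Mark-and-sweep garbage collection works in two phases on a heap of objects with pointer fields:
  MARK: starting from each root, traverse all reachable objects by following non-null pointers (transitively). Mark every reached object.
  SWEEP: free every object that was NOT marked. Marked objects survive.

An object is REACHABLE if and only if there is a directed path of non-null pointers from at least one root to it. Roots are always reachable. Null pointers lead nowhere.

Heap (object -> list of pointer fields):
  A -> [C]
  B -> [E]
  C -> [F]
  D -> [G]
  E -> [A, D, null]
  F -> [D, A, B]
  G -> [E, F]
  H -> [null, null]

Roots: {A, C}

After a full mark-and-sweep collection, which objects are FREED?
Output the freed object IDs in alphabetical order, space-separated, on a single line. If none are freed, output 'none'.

Roots: A C
Mark A: refs=C, marked=A
Mark C: refs=F, marked=A C
Mark F: refs=D A B, marked=A C F
Mark D: refs=G, marked=A C D F
Mark B: refs=E, marked=A B C D F
Mark G: refs=E F, marked=A B C D F G
Mark E: refs=A D null, marked=A B C D E F G
Unmarked (collected): H

Answer: H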